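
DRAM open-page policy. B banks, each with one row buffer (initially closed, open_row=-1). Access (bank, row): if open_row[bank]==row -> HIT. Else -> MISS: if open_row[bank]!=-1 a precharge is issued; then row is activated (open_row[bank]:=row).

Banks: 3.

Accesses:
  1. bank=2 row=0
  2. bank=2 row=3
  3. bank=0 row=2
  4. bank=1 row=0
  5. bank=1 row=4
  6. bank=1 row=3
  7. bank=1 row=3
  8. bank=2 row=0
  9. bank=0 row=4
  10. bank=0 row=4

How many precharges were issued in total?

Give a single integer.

Answer: 5

Derivation:
Acc 1: bank2 row0 -> MISS (open row0); precharges=0
Acc 2: bank2 row3 -> MISS (open row3); precharges=1
Acc 3: bank0 row2 -> MISS (open row2); precharges=1
Acc 4: bank1 row0 -> MISS (open row0); precharges=1
Acc 5: bank1 row4 -> MISS (open row4); precharges=2
Acc 6: bank1 row3 -> MISS (open row3); precharges=3
Acc 7: bank1 row3 -> HIT
Acc 8: bank2 row0 -> MISS (open row0); precharges=4
Acc 9: bank0 row4 -> MISS (open row4); precharges=5
Acc 10: bank0 row4 -> HIT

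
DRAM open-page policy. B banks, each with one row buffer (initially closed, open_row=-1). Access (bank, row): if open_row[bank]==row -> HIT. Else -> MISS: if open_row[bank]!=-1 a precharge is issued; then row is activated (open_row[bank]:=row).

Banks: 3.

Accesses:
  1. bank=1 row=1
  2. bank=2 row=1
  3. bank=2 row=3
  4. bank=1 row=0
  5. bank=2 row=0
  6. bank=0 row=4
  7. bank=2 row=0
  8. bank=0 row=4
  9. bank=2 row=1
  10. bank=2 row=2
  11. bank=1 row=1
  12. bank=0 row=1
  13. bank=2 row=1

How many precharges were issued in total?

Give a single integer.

Acc 1: bank1 row1 -> MISS (open row1); precharges=0
Acc 2: bank2 row1 -> MISS (open row1); precharges=0
Acc 3: bank2 row3 -> MISS (open row3); precharges=1
Acc 4: bank1 row0 -> MISS (open row0); precharges=2
Acc 5: bank2 row0 -> MISS (open row0); precharges=3
Acc 6: bank0 row4 -> MISS (open row4); precharges=3
Acc 7: bank2 row0 -> HIT
Acc 8: bank0 row4 -> HIT
Acc 9: bank2 row1 -> MISS (open row1); precharges=4
Acc 10: bank2 row2 -> MISS (open row2); precharges=5
Acc 11: bank1 row1 -> MISS (open row1); precharges=6
Acc 12: bank0 row1 -> MISS (open row1); precharges=7
Acc 13: bank2 row1 -> MISS (open row1); precharges=8

Answer: 8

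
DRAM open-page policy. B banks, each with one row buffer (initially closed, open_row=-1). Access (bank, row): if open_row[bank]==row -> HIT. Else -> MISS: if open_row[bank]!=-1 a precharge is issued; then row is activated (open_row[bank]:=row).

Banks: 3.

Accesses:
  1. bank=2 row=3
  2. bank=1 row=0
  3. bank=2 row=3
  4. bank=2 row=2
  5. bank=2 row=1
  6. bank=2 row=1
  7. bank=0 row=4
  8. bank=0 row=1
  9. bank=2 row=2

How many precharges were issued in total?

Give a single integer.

Acc 1: bank2 row3 -> MISS (open row3); precharges=0
Acc 2: bank1 row0 -> MISS (open row0); precharges=0
Acc 3: bank2 row3 -> HIT
Acc 4: bank2 row2 -> MISS (open row2); precharges=1
Acc 5: bank2 row1 -> MISS (open row1); precharges=2
Acc 6: bank2 row1 -> HIT
Acc 7: bank0 row4 -> MISS (open row4); precharges=2
Acc 8: bank0 row1 -> MISS (open row1); precharges=3
Acc 9: bank2 row2 -> MISS (open row2); precharges=4

Answer: 4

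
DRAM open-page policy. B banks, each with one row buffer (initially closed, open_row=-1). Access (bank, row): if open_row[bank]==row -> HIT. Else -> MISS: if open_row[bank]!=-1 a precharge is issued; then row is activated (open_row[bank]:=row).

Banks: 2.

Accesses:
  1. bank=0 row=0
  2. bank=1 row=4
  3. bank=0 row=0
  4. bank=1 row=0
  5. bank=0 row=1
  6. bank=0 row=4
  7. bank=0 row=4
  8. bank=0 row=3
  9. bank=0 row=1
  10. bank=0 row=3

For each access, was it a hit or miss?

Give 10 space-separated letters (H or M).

Answer: M M H M M M H M M M

Derivation:
Acc 1: bank0 row0 -> MISS (open row0); precharges=0
Acc 2: bank1 row4 -> MISS (open row4); precharges=0
Acc 3: bank0 row0 -> HIT
Acc 4: bank1 row0 -> MISS (open row0); precharges=1
Acc 5: bank0 row1 -> MISS (open row1); precharges=2
Acc 6: bank0 row4 -> MISS (open row4); precharges=3
Acc 7: bank0 row4 -> HIT
Acc 8: bank0 row3 -> MISS (open row3); precharges=4
Acc 9: bank0 row1 -> MISS (open row1); precharges=5
Acc 10: bank0 row3 -> MISS (open row3); precharges=6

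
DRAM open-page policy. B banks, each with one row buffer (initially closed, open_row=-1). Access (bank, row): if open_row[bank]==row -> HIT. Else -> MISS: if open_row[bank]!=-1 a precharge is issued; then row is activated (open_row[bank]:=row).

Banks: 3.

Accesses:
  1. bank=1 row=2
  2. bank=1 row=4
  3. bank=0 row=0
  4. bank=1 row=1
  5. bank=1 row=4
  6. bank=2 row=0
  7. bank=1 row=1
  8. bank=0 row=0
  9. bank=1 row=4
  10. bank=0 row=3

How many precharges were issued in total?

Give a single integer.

Answer: 6

Derivation:
Acc 1: bank1 row2 -> MISS (open row2); precharges=0
Acc 2: bank1 row4 -> MISS (open row4); precharges=1
Acc 3: bank0 row0 -> MISS (open row0); precharges=1
Acc 4: bank1 row1 -> MISS (open row1); precharges=2
Acc 5: bank1 row4 -> MISS (open row4); precharges=3
Acc 6: bank2 row0 -> MISS (open row0); precharges=3
Acc 7: bank1 row1 -> MISS (open row1); precharges=4
Acc 8: bank0 row0 -> HIT
Acc 9: bank1 row4 -> MISS (open row4); precharges=5
Acc 10: bank0 row3 -> MISS (open row3); precharges=6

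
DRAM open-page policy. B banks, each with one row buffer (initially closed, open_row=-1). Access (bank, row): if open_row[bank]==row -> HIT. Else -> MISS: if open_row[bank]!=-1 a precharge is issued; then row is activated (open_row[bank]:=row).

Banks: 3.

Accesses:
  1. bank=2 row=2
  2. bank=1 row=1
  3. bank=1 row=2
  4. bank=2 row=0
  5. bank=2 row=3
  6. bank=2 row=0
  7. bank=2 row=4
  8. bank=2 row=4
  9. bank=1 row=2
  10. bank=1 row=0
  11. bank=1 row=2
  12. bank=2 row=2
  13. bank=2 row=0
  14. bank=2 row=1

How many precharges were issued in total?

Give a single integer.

Acc 1: bank2 row2 -> MISS (open row2); precharges=0
Acc 2: bank1 row1 -> MISS (open row1); precharges=0
Acc 3: bank1 row2 -> MISS (open row2); precharges=1
Acc 4: bank2 row0 -> MISS (open row0); precharges=2
Acc 5: bank2 row3 -> MISS (open row3); precharges=3
Acc 6: bank2 row0 -> MISS (open row0); precharges=4
Acc 7: bank2 row4 -> MISS (open row4); precharges=5
Acc 8: bank2 row4 -> HIT
Acc 9: bank1 row2 -> HIT
Acc 10: bank1 row0 -> MISS (open row0); precharges=6
Acc 11: bank1 row2 -> MISS (open row2); precharges=7
Acc 12: bank2 row2 -> MISS (open row2); precharges=8
Acc 13: bank2 row0 -> MISS (open row0); precharges=9
Acc 14: bank2 row1 -> MISS (open row1); precharges=10

Answer: 10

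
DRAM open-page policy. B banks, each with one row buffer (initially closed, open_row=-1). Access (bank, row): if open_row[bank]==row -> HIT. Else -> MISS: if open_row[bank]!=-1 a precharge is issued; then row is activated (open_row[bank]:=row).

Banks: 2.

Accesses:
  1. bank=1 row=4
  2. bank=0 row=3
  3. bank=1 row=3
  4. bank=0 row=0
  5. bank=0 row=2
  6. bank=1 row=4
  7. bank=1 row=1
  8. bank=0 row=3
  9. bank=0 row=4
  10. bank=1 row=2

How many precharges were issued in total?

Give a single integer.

Answer: 8

Derivation:
Acc 1: bank1 row4 -> MISS (open row4); precharges=0
Acc 2: bank0 row3 -> MISS (open row3); precharges=0
Acc 3: bank1 row3 -> MISS (open row3); precharges=1
Acc 4: bank0 row0 -> MISS (open row0); precharges=2
Acc 5: bank0 row2 -> MISS (open row2); precharges=3
Acc 6: bank1 row4 -> MISS (open row4); precharges=4
Acc 7: bank1 row1 -> MISS (open row1); precharges=5
Acc 8: bank0 row3 -> MISS (open row3); precharges=6
Acc 9: bank0 row4 -> MISS (open row4); precharges=7
Acc 10: bank1 row2 -> MISS (open row2); precharges=8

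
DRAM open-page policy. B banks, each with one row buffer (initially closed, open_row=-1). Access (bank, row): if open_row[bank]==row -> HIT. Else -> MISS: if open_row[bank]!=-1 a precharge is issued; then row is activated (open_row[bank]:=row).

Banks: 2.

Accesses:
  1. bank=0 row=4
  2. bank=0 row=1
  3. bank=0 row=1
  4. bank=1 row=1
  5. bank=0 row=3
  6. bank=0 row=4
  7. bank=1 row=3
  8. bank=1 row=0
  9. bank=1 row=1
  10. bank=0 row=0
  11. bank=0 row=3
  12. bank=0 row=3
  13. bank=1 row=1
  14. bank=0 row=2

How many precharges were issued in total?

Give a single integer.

Acc 1: bank0 row4 -> MISS (open row4); precharges=0
Acc 2: bank0 row1 -> MISS (open row1); precharges=1
Acc 3: bank0 row1 -> HIT
Acc 4: bank1 row1 -> MISS (open row1); precharges=1
Acc 5: bank0 row3 -> MISS (open row3); precharges=2
Acc 6: bank0 row4 -> MISS (open row4); precharges=3
Acc 7: bank1 row3 -> MISS (open row3); precharges=4
Acc 8: bank1 row0 -> MISS (open row0); precharges=5
Acc 9: bank1 row1 -> MISS (open row1); precharges=6
Acc 10: bank0 row0 -> MISS (open row0); precharges=7
Acc 11: bank0 row3 -> MISS (open row3); precharges=8
Acc 12: bank0 row3 -> HIT
Acc 13: bank1 row1 -> HIT
Acc 14: bank0 row2 -> MISS (open row2); precharges=9

Answer: 9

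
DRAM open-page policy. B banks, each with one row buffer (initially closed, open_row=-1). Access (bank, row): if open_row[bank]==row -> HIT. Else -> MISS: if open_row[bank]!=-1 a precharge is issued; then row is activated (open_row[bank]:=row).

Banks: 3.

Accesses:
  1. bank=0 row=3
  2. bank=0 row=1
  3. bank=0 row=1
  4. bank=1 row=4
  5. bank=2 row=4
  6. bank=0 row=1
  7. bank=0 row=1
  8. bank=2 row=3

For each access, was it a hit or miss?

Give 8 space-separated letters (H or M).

Answer: M M H M M H H M

Derivation:
Acc 1: bank0 row3 -> MISS (open row3); precharges=0
Acc 2: bank0 row1 -> MISS (open row1); precharges=1
Acc 3: bank0 row1 -> HIT
Acc 4: bank1 row4 -> MISS (open row4); precharges=1
Acc 5: bank2 row4 -> MISS (open row4); precharges=1
Acc 6: bank0 row1 -> HIT
Acc 7: bank0 row1 -> HIT
Acc 8: bank2 row3 -> MISS (open row3); precharges=2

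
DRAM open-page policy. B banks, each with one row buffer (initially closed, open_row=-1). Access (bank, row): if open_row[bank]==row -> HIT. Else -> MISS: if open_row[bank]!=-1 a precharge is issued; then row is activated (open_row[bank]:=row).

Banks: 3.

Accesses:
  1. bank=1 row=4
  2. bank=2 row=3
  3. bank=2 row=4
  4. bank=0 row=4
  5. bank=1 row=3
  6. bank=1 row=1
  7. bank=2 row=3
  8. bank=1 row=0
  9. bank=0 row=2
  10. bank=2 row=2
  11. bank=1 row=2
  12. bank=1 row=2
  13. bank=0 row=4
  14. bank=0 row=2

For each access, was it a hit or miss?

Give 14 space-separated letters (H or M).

Acc 1: bank1 row4 -> MISS (open row4); precharges=0
Acc 2: bank2 row3 -> MISS (open row3); precharges=0
Acc 3: bank2 row4 -> MISS (open row4); precharges=1
Acc 4: bank0 row4 -> MISS (open row4); precharges=1
Acc 5: bank1 row3 -> MISS (open row3); precharges=2
Acc 6: bank1 row1 -> MISS (open row1); precharges=3
Acc 7: bank2 row3 -> MISS (open row3); precharges=4
Acc 8: bank1 row0 -> MISS (open row0); precharges=5
Acc 9: bank0 row2 -> MISS (open row2); precharges=6
Acc 10: bank2 row2 -> MISS (open row2); precharges=7
Acc 11: bank1 row2 -> MISS (open row2); precharges=8
Acc 12: bank1 row2 -> HIT
Acc 13: bank0 row4 -> MISS (open row4); precharges=9
Acc 14: bank0 row2 -> MISS (open row2); precharges=10

Answer: M M M M M M M M M M M H M M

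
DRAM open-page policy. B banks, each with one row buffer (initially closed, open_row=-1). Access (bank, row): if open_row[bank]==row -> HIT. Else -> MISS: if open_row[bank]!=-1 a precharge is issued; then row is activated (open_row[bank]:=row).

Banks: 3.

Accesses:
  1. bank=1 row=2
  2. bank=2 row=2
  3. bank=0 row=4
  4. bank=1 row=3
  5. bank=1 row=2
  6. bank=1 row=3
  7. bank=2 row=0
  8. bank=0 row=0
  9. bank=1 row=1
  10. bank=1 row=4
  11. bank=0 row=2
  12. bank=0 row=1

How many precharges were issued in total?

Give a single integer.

Acc 1: bank1 row2 -> MISS (open row2); precharges=0
Acc 2: bank2 row2 -> MISS (open row2); precharges=0
Acc 3: bank0 row4 -> MISS (open row4); precharges=0
Acc 4: bank1 row3 -> MISS (open row3); precharges=1
Acc 5: bank1 row2 -> MISS (open row2); precharges=2
Acc 6: bank1 row3 -> MISS (open row3); precharges=3
Acc 7: bank2 row0 -> MISS (open row0); precharges=4
Acc 8: bank0 row0 -> MISS (open row0); precharges=5
Acc 9: bank1 row1 -> MISS (open row1); precharges=6
Acc 10: bank1 row4 -> MISS (open row4); precharges=7
Acc 11: bank0 row2 -> MISS (open row2); precharges=8
Acc 12: bank0 row1 -> MISS (open row1); precharges=9

Answer: 9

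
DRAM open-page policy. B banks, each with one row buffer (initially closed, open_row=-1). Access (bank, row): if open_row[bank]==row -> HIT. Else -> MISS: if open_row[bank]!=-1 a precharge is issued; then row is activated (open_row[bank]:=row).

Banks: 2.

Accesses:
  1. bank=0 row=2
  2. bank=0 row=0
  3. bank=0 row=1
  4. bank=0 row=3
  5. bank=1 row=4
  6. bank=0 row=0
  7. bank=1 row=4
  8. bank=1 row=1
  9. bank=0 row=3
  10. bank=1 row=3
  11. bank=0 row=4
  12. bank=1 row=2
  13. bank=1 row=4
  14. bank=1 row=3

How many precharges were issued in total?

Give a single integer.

Acc 1: bank0 row2 -> MISS (open row2); precharges=0
Acc 2: bank0 row0 -> MISS (open row0); precharges=1
Acc 3: bank0 row1 -> MISS (open row1); precharges=2
Acc 4: bank0 row3 -> MISS (open row3); precharges=3
Acc 5: bank1 row4 -> MISS (open row4); precharges=3
Acc 6: bank0 row0 -> MISS (open row0); precharges=4
Acc 7: bank1 row4 -> HIT
Acc 8: bank1 row1 -> MISS (open row1); precharges=5
Acc 9: bank0 row3 -> MISS (open row3); precharges=6
Acc 10: bank1 row3 -> MISS (open row3); precharges=7
Acc 11: bank0 row4 -> MISS (open row4); precharges=8
Acc 12: bank1 row2 -> MISS (open row2); precharges=9
Acc 13: bank1 row4 -> MISS (open row4); precharges=10
Acc 14: bank1 row3 -> MISS (open row3); precharges=11

Answer: 11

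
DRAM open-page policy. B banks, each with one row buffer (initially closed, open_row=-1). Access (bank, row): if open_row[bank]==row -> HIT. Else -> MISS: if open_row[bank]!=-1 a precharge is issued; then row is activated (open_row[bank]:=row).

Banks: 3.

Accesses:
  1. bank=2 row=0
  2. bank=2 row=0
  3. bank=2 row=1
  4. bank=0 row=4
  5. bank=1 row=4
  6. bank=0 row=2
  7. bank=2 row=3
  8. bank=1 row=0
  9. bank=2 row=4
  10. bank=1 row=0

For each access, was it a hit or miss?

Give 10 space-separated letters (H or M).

Acc 1: bank2 row0 -> MISS (open row0); precharges=0
Acc 2: bank2 row0 -> HIT
Acc 3: bank2 row1 -> MISS (open row1); precharges=1
Acc 4: bank0 row4 -> MISS (open row4); precharges=1
Acc 5: bank1 row4 -> MISS (open row4); precharges=1
Acc 6: bank0 row2 -> MISS (open row2); precharges=2
Acc 7: bank2 row3 -> MISS (open row3); precharges=3
Acc 8: bank1 row0 -> MISS (open row0); precharges=4
Acc 9: bank2 row4 -> MISS (open row4); precharges=5
Acc 10: bank1 row0 -> HIT

Answer: M H M M M M M M M H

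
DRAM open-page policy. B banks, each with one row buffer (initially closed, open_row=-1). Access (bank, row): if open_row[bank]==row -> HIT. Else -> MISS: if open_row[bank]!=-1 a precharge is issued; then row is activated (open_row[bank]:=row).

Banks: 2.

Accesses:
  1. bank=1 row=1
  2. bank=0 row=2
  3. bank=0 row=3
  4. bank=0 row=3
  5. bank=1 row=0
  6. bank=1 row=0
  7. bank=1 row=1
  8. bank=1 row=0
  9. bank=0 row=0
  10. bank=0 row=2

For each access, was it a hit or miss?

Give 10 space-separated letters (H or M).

Acc 1: bank1 row1 -> MISS (open row1); precharges=0
Acc 2: bank0 row2 -> MISS (open row2); precharges=0
Acc 3: bank0 row3 -> MISS (open row3); precharges=1
Acc 4: bank0 row3 -> HIT
Acc 5: bank1 row0 -> MISS (open row0); precharges=2
Acc 6: bank1 row0 -> HIT
Acc 7: bank1 row1 -> MISS (open row1); precharges=3
Acc 8: bank1 row0 -> MISS (open row0); precharges=4
Acc 9: bank0 row0 -> MISS (open row0); precharges=5
Acc 10: bank0 row2 -> MISS (open row2); precharges=6

Answer: M M M H M H M M M M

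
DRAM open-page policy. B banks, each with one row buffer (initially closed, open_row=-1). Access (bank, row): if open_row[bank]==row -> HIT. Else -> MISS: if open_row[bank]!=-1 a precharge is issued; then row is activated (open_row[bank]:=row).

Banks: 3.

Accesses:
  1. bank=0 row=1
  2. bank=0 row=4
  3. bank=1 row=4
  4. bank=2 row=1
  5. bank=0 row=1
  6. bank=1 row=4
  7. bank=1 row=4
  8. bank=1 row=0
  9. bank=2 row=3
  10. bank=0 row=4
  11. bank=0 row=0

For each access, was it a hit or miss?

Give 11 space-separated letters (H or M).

Answer: M M M M M H H M M M M

Derivation:
Acc 1: bank0 row1 -> MISS (open row1); precharges=0
Acc 2: bank0 row4 -> MISS (open row4); precharges=1
Acc 3: bank1 row4 -> MISS (open row4); precharges=1
Acc 4: bank2 row1 -> MISS (open row1); precharges=1
Acc 5: bank0 row1 -> MISS (open row1); precharges=2
Acc 6: bank1 row4 -> HIT
Acc 7: bank1 row4 -> HIT
Acc 8: bank1 row0 -> MISS (open row0); precharges=3
Acc 9: bank2 row3 -> MISS (open row3); precharges=4
Acc 10: bank0 row4 -> MISS (open row4); precharges=5
Acc 11: bank0 row0 -> MISS (open row0); precharges=6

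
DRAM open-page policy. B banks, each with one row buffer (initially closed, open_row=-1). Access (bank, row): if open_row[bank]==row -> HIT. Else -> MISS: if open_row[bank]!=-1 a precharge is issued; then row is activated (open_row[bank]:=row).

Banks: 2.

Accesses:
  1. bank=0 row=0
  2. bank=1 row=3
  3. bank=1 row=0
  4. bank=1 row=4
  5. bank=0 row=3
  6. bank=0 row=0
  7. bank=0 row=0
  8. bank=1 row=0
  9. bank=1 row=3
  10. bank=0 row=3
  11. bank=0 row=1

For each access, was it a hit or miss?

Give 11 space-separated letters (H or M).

Acc 1: bank0 row0 -> MISS (open row0); precharges=0
Acc 2: bank1 row3 -> MISS (open row3); precharges=0
Acc 3: bank1 row0 -> MISS (open row0); precharges=1
Acc 4: bank1 row4 -> MISS (open row4); precharges=2
Acc 5: bank0 row3 -> MISS (open row3); precharges=3
Acc 6: bank0 row0 -> MISS (open row0); precharges=4
Acc 7: bank0 row0 -> HIT
Acc 8: bank1 row0 -> MISS (open row0); precharges=5
Acc 9: bank1 row3 -> MISS (open row3); precharges=6
Acc 10: bank0 row3 -> MISS (open row3); precharges=7
Acc 11: bank0 row1 -> MISS (open row1); precharges=8

Answer: M M M M M M H M M M M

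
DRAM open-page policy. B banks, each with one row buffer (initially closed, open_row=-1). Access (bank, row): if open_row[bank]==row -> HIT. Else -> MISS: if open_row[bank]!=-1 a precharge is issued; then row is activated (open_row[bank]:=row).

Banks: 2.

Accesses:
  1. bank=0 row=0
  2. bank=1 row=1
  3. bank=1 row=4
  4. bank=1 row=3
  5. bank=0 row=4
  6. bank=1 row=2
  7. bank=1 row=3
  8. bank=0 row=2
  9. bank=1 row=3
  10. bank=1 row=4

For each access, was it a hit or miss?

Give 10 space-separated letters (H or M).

Acc 1: bank0 row0 -> MISS (open row0); precharges=0
Acc 2: bank1 row1 -> MISS (open row1); precharges=0
Acc 3: bank1 row4 -> MISS (open row4); precharges=1
Acc 4: bank1 row3 -> MISS (open row3); precharges=2
Acc 5: bank0 row4 -> MISS (open row4); precharges=3
Acc 6: bank1 row2 -> MISS (open row2); precharges=4
Acc 7: bank1 row3 -> MISS (open row3); precharges=5
Acc 8: bank0 row2 -> MISS (open row2); precharges=6
Acc 9: bank1 row3 -> HIT
Acc 10: bank1 row4 -> MISS (open row4); precharges=7

Answer: M M M M M M M M H M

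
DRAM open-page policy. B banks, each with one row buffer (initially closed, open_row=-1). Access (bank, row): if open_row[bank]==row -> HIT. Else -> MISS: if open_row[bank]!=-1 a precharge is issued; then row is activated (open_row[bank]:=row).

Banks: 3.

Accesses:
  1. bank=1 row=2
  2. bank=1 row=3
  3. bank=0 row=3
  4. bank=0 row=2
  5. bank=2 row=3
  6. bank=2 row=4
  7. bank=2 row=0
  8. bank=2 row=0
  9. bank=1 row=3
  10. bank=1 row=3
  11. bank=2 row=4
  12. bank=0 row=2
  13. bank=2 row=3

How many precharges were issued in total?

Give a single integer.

Acc 1: bank1 row2 -> MISS (open row2); precharges=0
Acc 2: bank1 row3 -> MISS (open row3); precharges=1
Acc 3: bank0 row3 -> MISS (open row3); precharges=1
Acc 4: bank0 row2 -> MISS (open row2); precharges=2
Acc 5: bank2 row3 -> MISS (open row3); precharges=2
Acc 6: bank2 row4 -> MISS (open row4); precharges=3
Acc 7: bank2 row0 -> MISS (open row0); precharges=4
Acc 8: bank2 row0 -> HIT
Acc 9: bank1 row3 -> HIT
Acc 10: bank1 row3 -> HIT
Acc 11: bank2 row4 -> MISS (open row4); precharges=5
Acc 12: bank0 row2 -> HIT
Acc 13: bank2 row3 -> MISS (open row3); precharges=6

Answer: 6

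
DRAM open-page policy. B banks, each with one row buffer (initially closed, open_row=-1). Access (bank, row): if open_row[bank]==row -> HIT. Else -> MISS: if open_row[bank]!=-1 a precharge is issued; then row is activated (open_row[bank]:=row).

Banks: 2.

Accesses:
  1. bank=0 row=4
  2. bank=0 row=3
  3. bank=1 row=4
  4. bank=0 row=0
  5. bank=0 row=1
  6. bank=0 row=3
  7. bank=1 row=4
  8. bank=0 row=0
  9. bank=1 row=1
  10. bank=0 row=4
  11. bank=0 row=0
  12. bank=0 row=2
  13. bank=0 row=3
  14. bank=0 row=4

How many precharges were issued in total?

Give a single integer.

Answer: 11

Derivation:
Acc 1: bank0 row4 -> MISS (open row4); precharges=0
Acc 2: bank0 row3 -> MISS (open row3); precharges=1
Acc 3: bank1 row4 -> MISS (open row4); precharges=1
Acc 4: bank0 row0 -> MISS (open row0); precharges=2
Acc 5: bank0 row1 -> MISS (open row1); precharges=3
Acc 6: bank0 row3 -> MISS (open row3); precharges=4
Acc 7: bank1 row4 -> HIT
Acc 8: bank0 row0 -> MISS (open row0); precharges=5
Acc 9: bank1 row1 -> MISS (open row1); precharges=6
Acc 10: bank0 row4 -> MISS (open row4); precharges=7
Acc 11: bank0 row0 -> MISS (open row0); precharges=8
Acc 12: bank0 row2 -> MISS (open row2); precharges=9
Acc 13: bank0 row3 -> MISS (open row3); precharges=10
Acc 14: bank0 row4 -> MISS (open row4); precharges=11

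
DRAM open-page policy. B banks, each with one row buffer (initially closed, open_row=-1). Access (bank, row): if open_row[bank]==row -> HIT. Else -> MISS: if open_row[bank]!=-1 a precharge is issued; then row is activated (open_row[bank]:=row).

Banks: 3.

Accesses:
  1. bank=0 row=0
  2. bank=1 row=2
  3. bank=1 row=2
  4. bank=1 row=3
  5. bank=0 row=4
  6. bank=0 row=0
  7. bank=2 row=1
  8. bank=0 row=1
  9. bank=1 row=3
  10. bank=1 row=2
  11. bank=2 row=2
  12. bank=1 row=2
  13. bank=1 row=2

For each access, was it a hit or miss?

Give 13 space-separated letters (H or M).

Acc 1: bank0 row0 -> MISS (open row0); precharges=0
Acc 2: bank1 row2 -> MISS (open row2); precharges=0
Acc 3: bank1 row2 -> HIT
Acc 4: bank1 row3 -> MISS (open row3); precharges=1
Acc 5: bank0 row4 -> MISS (open row4); precharges=2
Acc 6: bank0 row0 -> MISS (open row0); precharges=3
Acc 7: bank2 row1 -> MISS (open row1); precharges=3
Acc 8: bank0 row1 -> MISS (open row1); precharges=4
Acc 9: bank1 row3 -> HIT
Acc 10: bank1 row2 -> MISS (open row2); precharges=5
Acc 11: bank2 row2 -> MISS (open row2); precharges=6
Acc 12: bank1 row2 -> HIT
Acc 13: bank1 row2 -> HIT

Answer: M M H M M M M M H M M H H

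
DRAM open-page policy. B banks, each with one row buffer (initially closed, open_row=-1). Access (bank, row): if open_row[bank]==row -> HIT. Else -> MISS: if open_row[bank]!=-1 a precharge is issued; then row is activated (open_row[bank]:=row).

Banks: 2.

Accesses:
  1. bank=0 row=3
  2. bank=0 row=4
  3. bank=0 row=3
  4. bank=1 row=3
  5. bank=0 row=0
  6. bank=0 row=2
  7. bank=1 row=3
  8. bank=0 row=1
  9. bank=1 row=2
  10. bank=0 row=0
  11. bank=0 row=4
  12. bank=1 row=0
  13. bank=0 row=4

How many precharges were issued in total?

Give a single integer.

Answer: 9

Derivation:
Acc 1: bank0 row3 -> MISS (open row3); precharges=0
Acc 2: bank0 row4 -> MISS (open row4); precharges=1
Acc 3: bank0 row3 -> MISS (open row3); precharges=2
Acc 4: bank1 row3 -> MISS (open row3); precharges=2
Acc 5: bank0 row0 -> MISS (open row0); precharges=3
Acc 6: bank0 row2 -> MISS (open row2); precharges=4
Acc 7: bank1 row3 -> HIT
Acc 8: bank0 row1 -> MISS (open row1); precharges=5
Acc 9: bank1 row2 -> MISS (open row2); precharges=6
Acc 10: bank0 row0 -> MISS (open row0); precharges=7
Acc 11: bank0 row4 -> MISS (open row4); precharges=8
Acc 12: bank1 row0 -> MISS (open row0); precharges=9
Acc 13: bank0 row4 -> HIT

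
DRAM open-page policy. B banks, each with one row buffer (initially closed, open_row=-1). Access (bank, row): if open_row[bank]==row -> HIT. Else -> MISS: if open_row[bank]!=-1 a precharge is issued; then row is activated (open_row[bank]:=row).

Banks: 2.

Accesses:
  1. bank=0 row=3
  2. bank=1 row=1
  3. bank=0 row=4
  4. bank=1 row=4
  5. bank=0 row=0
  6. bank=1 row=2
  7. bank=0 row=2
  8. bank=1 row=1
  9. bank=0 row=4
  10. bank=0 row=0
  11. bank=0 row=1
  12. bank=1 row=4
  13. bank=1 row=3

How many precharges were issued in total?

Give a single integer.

Acc 1: bank0 row3 -> MISS (open row3); precharges=0
Acc 2: bank1 row1 -> MISS (open row1); precharges=0
Acc 3: bank0 row4 -> MISS (open row4); precharges=1
Acc 4: bank1 row4 -> MISS (open row4); precharges=2
Acc 5: bank0 row0 -> MISS (open row0); precharges=3
Acc 6: bank1 row2 -> MISS (open row2); precharges=4
Acc 7: bank0 row2 -> MISS (open row2); precharges=5
Acc 8: bank1 row1 -> MISS (open row1); precharges=6
Acc 9: bank0 row4 -> MISS (open row4); precharges=7
Acc 10: bank0 row0 -> MISS (open row0); precharges=8
Acc 11: bank0 row1 -> MISS (open row1); precharges=9
Acc 12: bank1 row4 -> MISS (open row4); precharges=10
Acc 13: bank1 row3 -> MISS (open row3); precharges=11

Answer: 11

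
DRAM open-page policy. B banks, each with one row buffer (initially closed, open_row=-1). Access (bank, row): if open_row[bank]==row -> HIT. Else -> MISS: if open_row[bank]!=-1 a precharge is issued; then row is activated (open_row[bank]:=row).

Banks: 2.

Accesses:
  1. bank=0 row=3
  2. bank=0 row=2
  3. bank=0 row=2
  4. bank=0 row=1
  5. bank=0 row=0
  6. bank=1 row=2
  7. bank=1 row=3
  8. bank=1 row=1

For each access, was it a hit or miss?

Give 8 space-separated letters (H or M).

Acc 1: bank0 row3 -> MISS (open row3); precharges=0
Acc 2: bank0 row2 -> MISS (open row2); precharges=1
Acc 3: bank0 row2 -> HIT
Acc 4: bank0 row1 -> MISS (open row1); precharges=2
Acc 5: bank0 row0 -> MISS (open row0); precharges=3
Acc 6: bank1 row2 -> MISS (open row2); precharges=3
Acc 7: bank1 row3 -> MISS (open row3); precharges=4
Acc 8: bank1 row1 -> MISS (open row1); precharges=5

Answer: M M H M M M M M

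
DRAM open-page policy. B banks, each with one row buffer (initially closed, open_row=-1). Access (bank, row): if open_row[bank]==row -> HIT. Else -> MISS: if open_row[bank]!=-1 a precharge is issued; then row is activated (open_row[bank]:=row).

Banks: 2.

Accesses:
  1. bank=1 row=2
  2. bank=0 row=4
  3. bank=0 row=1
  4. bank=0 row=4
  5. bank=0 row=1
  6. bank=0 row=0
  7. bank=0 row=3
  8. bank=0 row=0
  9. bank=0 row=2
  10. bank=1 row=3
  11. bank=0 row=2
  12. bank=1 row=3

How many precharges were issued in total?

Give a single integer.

Answer: 8

Derivation:
Acc 1: bank1 row2 -> MISS (open row2); precharges=0
Acc 2: bank0 row4 -> MISS (open row4); precharges=0
Acc 3: bank0 row1 -> MISS (open row1); precharges=1
Acc 4: bank0 row4 -> MISS (open row4); precharges=2
Acc 5: bank0 row1 -> MISS (open row1); precharges=3
Acc 6: bank0 row0 -> MISS (open row0); precharges=4
Acc 7: bank0 row3 -> MISS (open row3); precharges=5
Acc 8: bank0 row0 -> MISS (open row0); precharges=6
Acc 9: bank0 row2 -> MISS (open row2); precharges=7
Acc 10: bank1 row3 -> MISS (open row3); precharges=8
Acc 11: bank0 row2 -> HIT
Acc 12: bank1 row3 -> HIT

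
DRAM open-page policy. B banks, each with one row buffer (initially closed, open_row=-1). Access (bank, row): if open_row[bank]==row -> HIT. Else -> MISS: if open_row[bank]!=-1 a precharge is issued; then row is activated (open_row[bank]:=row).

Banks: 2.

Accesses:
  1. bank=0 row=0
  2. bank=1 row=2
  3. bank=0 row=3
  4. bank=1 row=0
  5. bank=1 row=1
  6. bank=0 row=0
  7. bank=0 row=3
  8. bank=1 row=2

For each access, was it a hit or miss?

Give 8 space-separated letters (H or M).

Acc 1: bank0 row0 -> MISS (open row0); precharges=0
Acc 2: bank1 row2 -> MISS (open row2); precharges=0
Acc 3: bank0 row3 -> MISS (open row3); precharges=1
Acc 4: bank1 row0 -> MISS (open row0); precharges=2
Acc 5: bank1 row1 -> MISS (open row1); precharges=3
Acc 6: bank0 row0 -> MISS (open row0); precharges=4
Acc 7: bank0 row3 -> MISS (open row3); precharges=5
Acc 8: bank1 row2 -> MISS (open row2); precharges=6

Answer: M M M M M M M M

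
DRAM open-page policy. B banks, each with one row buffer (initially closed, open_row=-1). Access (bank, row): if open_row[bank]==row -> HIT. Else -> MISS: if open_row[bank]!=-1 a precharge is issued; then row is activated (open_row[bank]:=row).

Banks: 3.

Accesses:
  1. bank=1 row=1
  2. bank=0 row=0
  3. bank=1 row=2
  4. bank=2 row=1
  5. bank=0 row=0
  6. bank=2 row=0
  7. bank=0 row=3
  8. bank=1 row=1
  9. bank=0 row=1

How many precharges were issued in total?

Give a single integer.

Answer: 5

Derivation:
Acc 1: bank1 row1 -> MISS (open row1); precharges=0
Acc 2: bank0 row0 -> MISS (open row0); precharges=0
Acc 3: bank1 row2 -> MISS (open row2); precharges=1
Acc 4: bank2 row1 -> MISS (open row1); precharges=1
Acc 5: bank0 row0 -> HIT
Acc 6: bank2 row0 -> MISS (open row0); precharges=2
Acc 7: bank0 row3 -> MISS (open row3); precharges=3
Acc 8: bank1 row1 -> MISS (open row1); precharges=4
Acc 9: bank0 row1 -> MISS (open row1); precharges=5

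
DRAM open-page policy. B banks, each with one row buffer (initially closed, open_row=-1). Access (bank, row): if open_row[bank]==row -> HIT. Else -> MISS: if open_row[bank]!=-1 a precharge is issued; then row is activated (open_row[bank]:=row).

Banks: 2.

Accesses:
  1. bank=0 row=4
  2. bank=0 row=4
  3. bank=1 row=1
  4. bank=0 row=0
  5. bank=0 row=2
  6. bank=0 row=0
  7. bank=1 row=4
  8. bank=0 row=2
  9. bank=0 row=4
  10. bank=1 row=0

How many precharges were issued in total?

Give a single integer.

Answer: 7

Derivation:
Acc 1: bank0 row4 -> MISS (open row4); precharges=0
Acc 2: bank0 row4 -> HIT
Acc 3: bank1 row1 -> MISS (open row1); precharges=0
Acc 4: bank0 row0 -> MISS (open row0); precharges=1
Acc 5: bank0 row2 -> MISS (open row2); precharges=2
Acc 6: bank0 row0 -> MISS (open row0); precharges=3
Acc 7: bank1 row4 -> MISS (open row4); precharges=4
Acc 8: bank0 row2 -> MISS (open row2); precharges=5
Acc 9: bank0 row4 -> MISS (open row4); precharges=6
Acc 10: bank1 row0 -> MISS (open row0); precharges=7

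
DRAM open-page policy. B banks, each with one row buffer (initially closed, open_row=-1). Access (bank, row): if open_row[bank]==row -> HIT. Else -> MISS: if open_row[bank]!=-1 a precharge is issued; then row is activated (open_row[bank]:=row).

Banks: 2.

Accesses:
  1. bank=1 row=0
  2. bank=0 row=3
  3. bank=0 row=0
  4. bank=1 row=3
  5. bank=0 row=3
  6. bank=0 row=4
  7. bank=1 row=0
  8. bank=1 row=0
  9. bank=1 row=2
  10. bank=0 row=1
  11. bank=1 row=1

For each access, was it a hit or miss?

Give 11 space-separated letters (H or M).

Acc 1: bank1 row0 -> MISS (open row0); precharges=0
Acc 2: bank0 row3 -> MISS (open row3); precharges=0
Acc 3: bank0 row0 -> MISS (open row0); precharges=1
Acc 4: bank1 row3 -> MISS (open row3); precharges=2
Acc 5: bank0 row3 -> MISS (open row3); precharges=3
Acc 6: bank0 row4 -> MISS (open row4); precharges=4
Acc 7: bank1 row0 -> MISS (open row0); precharges=5
Acc 8: bank1 row0 -> HIT
Acc 9: bank1 row2 -> MISS (open row2); precharges=6
Acc 10: bank0 row1 -> MISS (open row1); precharges=7
Acc 11: bank1 row1 -> MISS (open row1); precharges=8

Answer: M M M M M M M H M M M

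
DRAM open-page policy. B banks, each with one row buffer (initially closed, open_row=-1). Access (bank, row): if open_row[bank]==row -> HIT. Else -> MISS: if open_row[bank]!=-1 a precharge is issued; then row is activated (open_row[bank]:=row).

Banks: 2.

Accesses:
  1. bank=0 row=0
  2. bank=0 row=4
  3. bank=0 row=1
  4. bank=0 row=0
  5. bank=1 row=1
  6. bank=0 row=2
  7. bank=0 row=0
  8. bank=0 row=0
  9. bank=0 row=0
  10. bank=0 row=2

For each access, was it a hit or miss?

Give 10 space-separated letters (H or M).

Answer: M M M M M M M H H M

Derivation:
Acc 1: bank0 row0 -> MISS (open row0); precharges=0
Acc 2: bank0 row4 -> MISS (open row4); precharges=1
Acc 3: bank0 row1 -> MISS (open row1); precharges=2
Acc 4: bank0 row0 -> MISS (open row0); precharges=3
Acc 5: bank1 row1 -> MISS (open row1); precharges=3
Acc 6: bank0 row2 -> MISS (open row2); precharges=4
Acc 7: bank0 row0 -> MISS (open row0); precharges=5
Acc 8: bank0 row0 -> HIT
Acc 9: bank0 row0 -> HIT
Acc 10: bank0 row2 -> MISS (open row2); precharges=6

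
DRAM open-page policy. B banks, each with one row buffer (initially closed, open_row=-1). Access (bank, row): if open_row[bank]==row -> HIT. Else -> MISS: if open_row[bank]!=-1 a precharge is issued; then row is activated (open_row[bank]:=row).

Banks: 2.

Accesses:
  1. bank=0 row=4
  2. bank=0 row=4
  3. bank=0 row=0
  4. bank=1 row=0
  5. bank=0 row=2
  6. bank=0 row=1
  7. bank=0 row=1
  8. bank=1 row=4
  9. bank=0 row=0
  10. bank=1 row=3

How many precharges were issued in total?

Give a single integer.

Answer: 6

Derivation:
Acc 1: bank0 row4 -> MISS (open row4); precharges=0
Acc 2: bank0 row4 -> HIT
Acc 3: bank0 row0 -> MISS (open row0); precharges=1
Acc 4: bank1 row0 -> MISS (open row0); precharges=1
Acc 5: bank0 row2 -> MISS (open row2); precharges=2
Acc 6: bank0 row1 -> MISS (open row1); precharges=3
Acc 7: bank0 row1 -> HIT
Acc 8: bank1 row4 -> MISS (open row4); precharges=4
Acc 9: bank0 row0 -> MISS (open row0); precharges=5
Acc 10: bank1 row3 -> MISS (open row3); precharges=6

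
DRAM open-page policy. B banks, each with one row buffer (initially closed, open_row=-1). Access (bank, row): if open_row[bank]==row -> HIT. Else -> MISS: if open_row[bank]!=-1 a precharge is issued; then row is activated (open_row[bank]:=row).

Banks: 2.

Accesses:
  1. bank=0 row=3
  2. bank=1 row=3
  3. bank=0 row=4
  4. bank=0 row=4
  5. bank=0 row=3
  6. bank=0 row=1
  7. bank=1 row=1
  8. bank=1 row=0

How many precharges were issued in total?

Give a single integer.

Answer: 5

Derivation:
Acc 1: bank0 row3 -> MISS (open row3); precharges=0
Acc 2: bank1 row3 -> MISS (open row3); precharges=0
Acc 3: bank0 row4 -> MISS (open row4); precharges=1
Acc 4: bank0 row4 -> HIT
Acc 5: bank0 row3 -> MISS (open row3); precharges=2
Acc 6: bank0 row1 -> MISS (open row1); precharges=3
Acc 7: bank1 row1 -> MISS (open row1); precharges=4
Acc 8: bank1 row0 -> MISS (open row0); precharges=5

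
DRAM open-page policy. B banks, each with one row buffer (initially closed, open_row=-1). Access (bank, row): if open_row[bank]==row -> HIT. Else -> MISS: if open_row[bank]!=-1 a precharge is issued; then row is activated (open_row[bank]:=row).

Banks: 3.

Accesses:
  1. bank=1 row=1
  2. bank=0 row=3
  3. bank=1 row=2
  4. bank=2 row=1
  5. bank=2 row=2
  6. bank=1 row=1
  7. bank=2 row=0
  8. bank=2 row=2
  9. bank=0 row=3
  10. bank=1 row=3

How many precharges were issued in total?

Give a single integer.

Acc 1: bank1 row1 -> MISS (open row1); precharges=0
Acc 2: bank0 row3 -> MISS (open row3); precharges=0
Acc 3: bank1 row2 -> MISS (open row2); precharges=1
Acc 4: bank2 row1 -> MISS (open row1); precharges=1
Acc 5: bank2 row2 -> MISS (open row2); precharges=2
Acc 6: bank1 row1 -> MISS (open row1); precharges=3
Acc 7: bank2 row0 -> MISS (open row0); precharges=4
Acc 8: bank2 row2 -> MISS (open row2); precharges=5
Acc 9: bank0 row3 -> HIT
Acc 10: bank1 row3 -> MISS (open row3); precharges=6

Answer: 6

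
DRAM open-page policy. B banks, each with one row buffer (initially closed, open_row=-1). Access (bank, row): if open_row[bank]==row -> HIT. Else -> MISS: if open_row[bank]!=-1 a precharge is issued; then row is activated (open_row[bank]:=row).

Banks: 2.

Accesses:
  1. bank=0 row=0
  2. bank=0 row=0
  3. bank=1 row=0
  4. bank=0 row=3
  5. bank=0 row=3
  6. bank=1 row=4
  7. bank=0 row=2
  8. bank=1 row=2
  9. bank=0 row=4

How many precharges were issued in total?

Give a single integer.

Answer: 5

Derivation:
Acc 1: bank0 row0 -> MISS (open row0); precharges=0
Acc 2: bank0 row0 -> HIT
Acc 3: bank1 row0 -> MISS (open row0); precharges=0
Acc 4: bank0 row3 -> MISS (open row3); precharges=1
Acc 5: bank0 row3 -> HIT
Acc 6: bank1 row4 -> MISS (open row4); precharges=2
Acc 7: bank0 row2 -> MISS (open row2); precharges=3
Acc 8: bank1 row2 -> MISS (open row2); precharges=4
Acc 9: bank0 row4 -> MISS (open row4); precharges=5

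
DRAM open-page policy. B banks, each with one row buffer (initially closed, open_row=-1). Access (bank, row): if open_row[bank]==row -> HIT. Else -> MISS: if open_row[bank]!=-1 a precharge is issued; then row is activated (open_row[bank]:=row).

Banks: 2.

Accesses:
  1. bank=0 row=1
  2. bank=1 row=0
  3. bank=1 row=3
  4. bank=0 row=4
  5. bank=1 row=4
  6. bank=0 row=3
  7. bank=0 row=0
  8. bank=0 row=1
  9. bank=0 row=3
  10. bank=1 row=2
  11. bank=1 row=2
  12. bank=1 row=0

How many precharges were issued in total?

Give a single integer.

Acc 1: bank0 row1 -> MISS (open row1); precharges=0
Acc 2: bank1 row0 -> MISS (open row0); precharges=0
Acc 3: bank1 row3 -> MISS (open row3); precharges=1
Acc 4: bank0 row4 -> MISS (open row4); precharges=2
Acc 5: bank1 row4 -> MISS (open row4); precharges=3
Acc 6: bank0 row3 -> MISS (open row3); precharges=4
Acc 7: bank0 row0 -> MISS (open row0); precharges=5
Acc 8: bank0 row1 -> MISS (open row1); precharges=6
Acc 9: bank0 row3 -> MISS (open row3); precharges=7
Acc 10: bank1 row2 -> MISS (open row2); precharges=8
Acc 11: bank1 row2 -> HIT
Acc 12: bank1 row0 -> MISS (open row0); precharges=9

Answer: 9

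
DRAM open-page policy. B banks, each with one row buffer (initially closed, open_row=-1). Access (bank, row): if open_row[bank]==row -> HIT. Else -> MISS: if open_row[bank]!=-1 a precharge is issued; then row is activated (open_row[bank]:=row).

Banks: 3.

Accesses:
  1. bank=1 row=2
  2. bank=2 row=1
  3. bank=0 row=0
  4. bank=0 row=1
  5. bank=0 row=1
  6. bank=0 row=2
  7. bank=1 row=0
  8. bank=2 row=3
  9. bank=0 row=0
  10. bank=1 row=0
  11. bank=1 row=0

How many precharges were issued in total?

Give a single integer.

Answer: 5

Derivation:
Acc 1: bank1 row2 -> MISS (open row2); precharges=0
Acc 2: bank2 row1 -> MISS (open row1); precharges=0
Acc 3: bank0 row0 -> MISS (open row0); precharges=0
Acc 4: bank0 row1 -> MISS (open row1); precharges=1
Acc 5: bank0 row1 -> HIT
Acc 6: bank0 row2 -> MISS (open row2); precharges=2
Acc 7: bank1 row0 -> MISS (open row0); precharges=3
Acc 8: bank2 row3 -> MISS (open row3); precharges=4
Acc 9: bank0 row0 -> MISS (open row0); precharges=5
Acc 10: bank1 row0 -> HIT
Acc 11: bank1 row0 -> HIT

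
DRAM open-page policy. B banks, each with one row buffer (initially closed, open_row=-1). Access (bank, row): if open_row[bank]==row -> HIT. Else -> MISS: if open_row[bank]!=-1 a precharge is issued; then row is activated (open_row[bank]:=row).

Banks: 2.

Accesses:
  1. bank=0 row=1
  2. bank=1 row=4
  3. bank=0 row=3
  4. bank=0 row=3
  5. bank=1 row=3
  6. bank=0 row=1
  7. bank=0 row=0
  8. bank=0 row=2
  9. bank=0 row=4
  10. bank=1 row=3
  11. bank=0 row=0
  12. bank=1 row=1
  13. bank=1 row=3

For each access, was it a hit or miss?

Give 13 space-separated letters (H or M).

Answer: M M M H M M M M M H M M M

Derivation:
Acc 1: bank0 row1 -> MISS (open row1); precharges=0
Acc 2: bank1 row4 -> MISS (open row4); precharges=0
Acc 3: bank0 row3 -> MISS (open row3); precharges=1
Acc 4: bank0 row3 -> HIT
Acc 5: bank1 row3 -> MISS (open row3); precharges=2
Acc 6: bank0 row1 -> MISS (open row1); precharges=3
Acc 7: bank0 row0 -> MISS (open row0); precharges=4
Acc 8: bank0 row2 -> MISS (open row2); precharges=5
Acc 9: bank0 row4 -> MISS (open row4); precharges=6
Acc 10: bank1 row3 -> HIT
Acc 11: bank0 row0 -> MISS (open row0); precharges=7
Acc 12: bank1 row1 -> MISS (open row1); precharges=8
Acc 13: bank1 row3 -> MISS (open row3); precharges=9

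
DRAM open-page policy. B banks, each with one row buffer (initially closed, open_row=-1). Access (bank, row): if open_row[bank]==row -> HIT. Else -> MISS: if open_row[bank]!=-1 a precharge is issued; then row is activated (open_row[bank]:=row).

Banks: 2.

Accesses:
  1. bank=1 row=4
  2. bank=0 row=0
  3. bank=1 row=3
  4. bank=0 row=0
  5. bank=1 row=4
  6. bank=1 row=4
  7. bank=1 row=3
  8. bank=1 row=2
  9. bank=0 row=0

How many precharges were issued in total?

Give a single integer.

Answer: 4

Derivation:
Acc 1: bank1 row4 -> MISS (open row4); precharges=0
Acc 2: bank0 row0 -> MISS (open row0); precharges=0
Acc 3: bank1 row3 -> MISS (open row3); precharges=1
Acc 4: bank0 row0 -> HIT
Acc 5: bank1 row4 -> MISS (open row4); precharges=2
Acc 6: bank1 row4 -> HIT
Acc 7: bank1 row3 -> MISS (open row3); precharges=3
Acc 8: bank1 row2 -> MISS (open row2); precharges=4
Acc 9: bank0 row0 -> HIT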